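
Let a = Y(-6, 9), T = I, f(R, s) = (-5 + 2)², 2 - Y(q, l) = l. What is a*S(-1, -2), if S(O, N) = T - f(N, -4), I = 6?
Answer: 21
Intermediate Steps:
Y(q, l) = 2 - l
f(R, s) = 9 (f(R, s) = (-3)² = 9)
T = 6
a = -7 (a = 2 - 1*9 = 2 - 9 = -7)
S(O, N) = -3 (S(O, N) = 6 - 1*9 = 6 - 9 = -3)
a*S(-1, -2) = -7*(-3) = 21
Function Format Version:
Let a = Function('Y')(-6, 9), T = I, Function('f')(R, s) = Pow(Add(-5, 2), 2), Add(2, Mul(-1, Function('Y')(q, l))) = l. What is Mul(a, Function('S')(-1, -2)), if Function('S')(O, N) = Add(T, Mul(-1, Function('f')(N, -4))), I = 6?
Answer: 21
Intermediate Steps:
Function('Y')(q, l) = Add(2, Mul(-1, l))
Function('f')(R, s) = 9 (Function('f')(R, s) = Pow(-3, 2) = 9)
T = 6
a = -7 (a = Add(2, Mul(-1, 9)) = Add(2, -9) = -7)
Function('S')(O, N) = -3 (Function('S')(O, N) = Add(6, Mul(-1, 9)) = Add(6, -9) = -3)
Mul(a, Function('S')(-1, -2)) = Mul(-7, -3) = 21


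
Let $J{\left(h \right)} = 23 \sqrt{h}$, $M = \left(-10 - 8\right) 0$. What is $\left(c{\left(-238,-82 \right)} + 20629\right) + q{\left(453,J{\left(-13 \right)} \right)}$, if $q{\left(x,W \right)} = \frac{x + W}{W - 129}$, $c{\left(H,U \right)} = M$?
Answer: $\frac{242550631}{11759} - \frac{6693 i \sqrt{13}}{11759} \approx 20627.0 - 2.0522 i$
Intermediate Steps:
$M = 0$ ($M = \left(-18\right) 0 = 0$)
$c{\left(H,U \right)} = 0$
$q{\left(x,W \right)} = \frac{W + x}{-129 + W}$
$\left(c{\left(-238,-82 \right)} + 20629\right) + q{\left(453,J{\left(-13 \right)} \right)} = \left(0 + 20629\right) + \frac{23 \sqrt{-13} + 453}{-129 + 23 \sqrt{-13}} = 20629 + \frac{23 i \sqrt{13} + 453}{-129 + 23 i \sqrt{13}} = 20629 + \frac{453 + 23 i \sqrt{13}}{-129 + 23 i \sqrt{13}}$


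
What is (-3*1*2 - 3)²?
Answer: 81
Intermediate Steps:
(-3*1*2 - 3)² = (-3*2 - 3)² = (-6 - 3)² = (-9)² = 81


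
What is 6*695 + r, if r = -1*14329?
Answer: -10159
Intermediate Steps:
r = -14329
6*695 + r = 6*695 - 14329 = 4170 - 14329 = -10159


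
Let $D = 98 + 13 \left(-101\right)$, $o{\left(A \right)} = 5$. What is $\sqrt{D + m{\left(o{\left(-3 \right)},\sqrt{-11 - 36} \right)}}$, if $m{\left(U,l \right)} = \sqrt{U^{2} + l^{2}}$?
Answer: $\sqrt{-1215 + i \sqrt{22}} \approx 0.06728 + 34.857 i$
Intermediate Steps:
$D = -1215$ ($D = 98 - 1313 = -1215$)
$\sqrt{D + m{\left(o{\left(-3 \right)},\sqrt{-11 - 36} \right)}} = \sqrt{-1215 + \sqrt{5^{2} + \left(\sqrt{-11 - 36}\right)^{2}}} = \sqrt{-1215 + \sqrt{25 + \left(\sqrt{-47}\right)^{2}}} = \sqrt{-1215 + \sqrt{25 + \left(i \sqrt{47}\right)^{2}}} = \sqrt{-1215 + \sqrt{25 - 47}} = \sqrt{-1215 + \sqrt{-22}} = \sqrt{-1215 + i \sqrt{22}}$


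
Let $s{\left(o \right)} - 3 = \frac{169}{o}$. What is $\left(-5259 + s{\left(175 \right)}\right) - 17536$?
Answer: $- \frac{3988431}{175} \approx -22791.0$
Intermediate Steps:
$s{\left(o \right)} = 3 + \frac{169}{o}$
$\left(-5259 + s{\left(175 \right)}\right) - 17536 = \left(-5259 + \left(3 + \frac{169}{175}\right)\right) - 17536 = \left(-5259 + \frac{694}{175}\right) - 17536 = - \frac{919631}{175} - 17536 = - \frac{3988431}{175}$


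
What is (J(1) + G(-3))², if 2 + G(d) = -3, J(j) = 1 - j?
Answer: 25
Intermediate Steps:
G(d) = -5 (G(d) = -2 - 3 = -5)
(J(1) + G(-3))² = ((1 - 1*1) - 5)² = ((1 - 1) - 5)² = (0 - 5)² = (-5)² = 25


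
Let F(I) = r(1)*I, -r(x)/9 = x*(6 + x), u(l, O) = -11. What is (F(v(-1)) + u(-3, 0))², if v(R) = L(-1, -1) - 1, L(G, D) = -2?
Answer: 31684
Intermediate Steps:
r(x) = -9*x*(6 + x)
v(R) = -3 (v(R) = -2 - 1 = -3)
F(I) = -63*I (F(I) = (-9*1*(6 + 1))*I = (-9*1*7)*I = -63*I)
(F(v(-1)) + u(-3, 0))² = (-63*(-3) - 11)² = (189 - 11)² = 178² = 31684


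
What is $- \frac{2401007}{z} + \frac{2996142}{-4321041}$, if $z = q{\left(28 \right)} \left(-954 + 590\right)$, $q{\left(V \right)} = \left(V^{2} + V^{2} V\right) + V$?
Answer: $- \frac{688165264445}{1704979073616} \approx -0.40362$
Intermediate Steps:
$q{\left(V \right)} = V + V^{2} + V^{3}$ ($q{\left(V \right)} = \left(V^{2} + V^{3}\right) + V = V + V^{2} + V^{3}$)
$z = -8286096$ ($z = 28 \left(1 + 28 + 28^{2}\right) \left(-954 + 590\right) = 28 \left(1 + 28 + 784\right) \left(-364\right) = 28 \cdot 813 \left(-364\right) = 22764 \left(-364\right) = -8286096$)
$- \frac{2401007}{z} + \frac{2996142}{-4321041} = - \frac{2401007}{-8286096} + \frac{2996142}{-4321041} = \left(-2401007\right) \left(- \frac{1}{8286096}\right) + 2996142 \left(- \frac{1}{4321041}\right) = \frac{343001}{1183728} - \frac{998714}{1440347} = - \frac{688165264445}{1704979073616}$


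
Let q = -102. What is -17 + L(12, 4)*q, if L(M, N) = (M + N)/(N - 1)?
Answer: -561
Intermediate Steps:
L(M, N) = (M + N)/(-1 + N)
-17 + L(12, 4)*q = -17 + ((12 + 4)/(-1 + 4))*(-102) = -17 + (16/3)*(-102) = -17 - 544 = -561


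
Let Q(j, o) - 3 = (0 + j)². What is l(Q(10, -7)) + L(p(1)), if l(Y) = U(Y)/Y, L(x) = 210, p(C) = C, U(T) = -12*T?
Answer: 198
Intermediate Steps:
Q(j, o) = 3 + j² (Q(j, o) = 3 + (0 + j)² = 3 + j²)
l(Y) = -12 (l(Y) = (-12*Y)/Y = -12)
l(Q(10, -7)) + L(p(1)) = -12 + 210 = 198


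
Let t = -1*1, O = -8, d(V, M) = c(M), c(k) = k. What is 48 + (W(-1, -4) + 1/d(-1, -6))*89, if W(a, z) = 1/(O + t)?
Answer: 419/18 ≈ 23.278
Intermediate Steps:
d(V, M) = M
t = -1
W(a, z) = -⅑ (W(a, z) = 1/(-8 - 1) = 1/(-9) = -⅑)
48 + (W(-1, -4) + 1/d(-1, -6))*89 = 48 + (-⅑ + 1/(-6))*89 = 48 + (-⅑ - ⅙)*89 = 48 - 5/18*89 = 48 - 445/18 = 419/18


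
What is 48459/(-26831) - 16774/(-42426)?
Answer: -802929170/569166003 ≈ -1.4107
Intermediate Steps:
48459/(-26831) - 16774/(-42426) = 48459*(-1/26831) - 16774*(-1/42426) = -48459/26831 + 8387/21213 = -802929170/569166003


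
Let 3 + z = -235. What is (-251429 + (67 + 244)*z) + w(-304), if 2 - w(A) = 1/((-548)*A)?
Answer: -54216533441/166592 ≈ -3.2545e+5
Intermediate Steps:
z = -238 (z = -3 - 235 = -238)
w(A) = 2 + 1/(548*A) (w(A) = 2 - 1/((-548)*A) = 2 - (-1)/(548*A) = 2 + 1/(548*A))
(-251429 + (67 + 244)*z) + w(-304) = (-251429 + (67 + 244)*(-238)) + (2 + (1/548)/(-304)) = (-251429 + 311*(-238)) + (2 + (1/548)*(-1/304)) = (-251429 - 74018) + (2 - 1/166592) = -325447 + 333183/166592 = -54216533441/166592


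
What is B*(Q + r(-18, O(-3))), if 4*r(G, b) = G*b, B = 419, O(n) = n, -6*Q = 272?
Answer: -80029/6 ≈ -13338.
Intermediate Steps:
Q = -136/3 (Q = -⅙*272 = -136/3 ≈ -45.333)
r(G, b) = G*b/4 (r(G, b) = (G*b)/4 = G*b/4)
B*(Q + r(-18, O(-3))) = 419*(-136/3 + (¼)*(-18)*(-3)) = 419*(-136/3 + 27/2) = 419*(-191/6) = -80029/6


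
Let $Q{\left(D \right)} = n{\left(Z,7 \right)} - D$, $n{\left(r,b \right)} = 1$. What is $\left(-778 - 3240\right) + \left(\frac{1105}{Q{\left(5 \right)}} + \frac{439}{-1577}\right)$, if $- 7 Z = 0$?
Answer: $- \frac{27089885}{6308} \approx -4294.5$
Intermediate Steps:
$Z = 0$ ($Z = \left(- \frac{1}{7}\right) 0 = 0$)
$Q{\left(D \right)} = 1 - D$
$\left(-778 - 3240\right) + \left(\frac{1105}{Q{\left(5 \right)}} + \frac{439}{-1577}\right) = \left(-778 - 3240\right) + \left(\frac{1105}{1 - 5} + \frac{439}{-1577}\right) = -4018 + \left(\frac{1105}{1 - 5} + 439 \left(- \frac{1}{1577}\right)\right) = -4018 + \left(\frac{1105}{-4} - \frac{439}{1577}\right) = -4018 + \left(1105 \left(- \frac{1}{4}\right) - \frac{439}{1577}\right) = -4018 - \frac{1744341}{6308} = - \frac{27089885}{6308}$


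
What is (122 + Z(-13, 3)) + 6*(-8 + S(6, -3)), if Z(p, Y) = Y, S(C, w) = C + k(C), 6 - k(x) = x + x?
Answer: 77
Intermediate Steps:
k(x) = 6 - 2*x (k(x) = 6 - (x + x) = 6 - 2*x)
S(C, w) = 6 - C (S(C, w) = C + (6 - 2*C) = 6 - C)
(122 + Z(-13, 3)) + 6*(-8 + S(6, -3)) = (122 + 3) + 6*(-8 + (6 - 1*6)) = 125 + 6*(-8 + (6 - 6)) = 125 + 6*(-8 + 0) = 125 + 6*(-8) = 125 - 48 = 77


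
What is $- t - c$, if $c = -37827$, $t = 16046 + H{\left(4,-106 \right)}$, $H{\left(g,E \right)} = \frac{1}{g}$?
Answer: $\frac{87123}{4} \approx 21781.0$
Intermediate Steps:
$t = \frac{64185}{4}$ ($t = 16046 + \frac{1}{4} = \frac{64185}{4} \approx 16046.0$)
$- t - c = \left(-1\right) \frac{64185}{4} - -37827 = - \frac{64185}{4} + 37827 = \frac{87123}{4}$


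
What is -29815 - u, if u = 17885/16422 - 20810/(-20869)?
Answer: -1459805005865/48958674 ≈ -29817.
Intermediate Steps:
u = 102140555/48958674 (u = 17885*(1/16422) - 20810*(-1/20869) = 2555/2346 + 20810/20869 = 102140555/48958674 ≈ 2.0863)
-29815 - u = -29815 - 1*102140555/48958674 = -29815 - 102140555/48958674 = -1459805005865/48958674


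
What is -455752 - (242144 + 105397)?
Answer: -803293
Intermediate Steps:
-455752 - (242144 + 105397) = -455752 - 1*347541 = -455752 - 347541 = -803293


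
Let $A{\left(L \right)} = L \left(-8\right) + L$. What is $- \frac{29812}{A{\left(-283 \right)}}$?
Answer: $- \frac{29812}{1981} \approx -15.049$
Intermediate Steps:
$A{\left(L \right)} = - 7 L$ ($A{\left(L \right)} = - 8 L + L = - 7 L$)
$- \frac{29812}{A{\left(-283 \right)}} = - \frac{29812}{\left(-7\right) \left(-283\right)} = - \frac{29812}{1981}$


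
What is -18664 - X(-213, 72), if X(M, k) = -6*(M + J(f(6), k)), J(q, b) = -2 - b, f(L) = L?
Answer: -20386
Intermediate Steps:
X(M, k) = 12 - 6*M + 6*k (X(M, k) = -6*(M + (-2 - k)) = -6*(-2 + M - k) = 12 - 6*M + 6*k)
-18664 - X(-213, 72) = -18664 - (12 - 6*(-213) + 6*72) = -18664 - (12 + 1278 + 432) = -18664 - 1*1722 = -18664 - 1722 = -20386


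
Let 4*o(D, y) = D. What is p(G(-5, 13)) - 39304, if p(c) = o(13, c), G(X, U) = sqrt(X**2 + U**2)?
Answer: -157203/4 ≈ -39301.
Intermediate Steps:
o(D, y) = D/4
G(X, U) = sqrt(U**2 + X**2)
p(c) = 13/4 (p(c) = (1/4)*13 = 13/4)
p(G(-5, 13)) - 39304 = 13/4 - 39304 = -157203/4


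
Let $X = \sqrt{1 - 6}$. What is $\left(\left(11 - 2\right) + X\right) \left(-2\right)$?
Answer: $-18 - 2 i \sqrt{5} \approx -18.0 - 4.4721 i$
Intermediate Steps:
$X = i \sqrt{5}$ ($X = \sqrt{-5} = i \sqrt{5} \approx 2.2361 i$)
$\left(\left(11 - 2\right) + X\right) \left(-2\right) = \left(\left(11 - 2\right) + i \sqrt{5}\right) \left(-2\right) = \left(9 + i \sqrt{5}\right) \left(-2\right) = -18 - 2 i \sqrt{5}$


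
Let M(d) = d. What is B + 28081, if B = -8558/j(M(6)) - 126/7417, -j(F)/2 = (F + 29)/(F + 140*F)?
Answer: 34139474963/259595 ≈ 1.3151e+5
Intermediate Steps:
j(F) = -2*(29 + F)/(141*F) (j(F) = -2*(F + 29)/(F + 140*F) = -2*(29 + F)/(141*F))
B = 26849787768/259595 (B = -8558*423/(-29 - 1*6) - 126/7417 = -8558*423/(-29 - 6) - 126*1/7417 = -8558/((2/141)*(⅙)*(-35)) - 126/7417 = -8558/(-35/423) - 126/7417 = -8558*(-423/35) - 126/7417 = 3620034/35 - 126/7417 = 26849787768/259595 ≈ 1.0343e+5)
B + 28081 = 26849787768/259595 + 28081 = 34139474963/259595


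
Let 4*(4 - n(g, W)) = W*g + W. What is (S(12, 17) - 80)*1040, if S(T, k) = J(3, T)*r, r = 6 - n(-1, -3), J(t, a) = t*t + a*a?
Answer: 235040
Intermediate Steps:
n(g, W) = 4 - W/4 - W*g/4 (n(g, W) = 4 - (W*g + W)/4 = 4 - (W + W*g)/4 = 4 + (-W/4 - W*g/4) = 4 - W/4 - W*g/4)
J(t, a) = a**2 + t**2 (J(t, a) = t**2 + a**2 = a**2 + t**2)
r = 2 (r = 6 - (4 - 1/4*(-3) - 1/4*(-3)*(-1)) = 6 - (4 + 3/4 - 3/4) = 6 - 1*4 = 6 - 4 = 2)
S(T, k) = 18 + 2*T**2 (S(T, k) = (T**2 + 3**2)*2 = (T**2 + 9)*2 = (9 + T**2)*2 = 18 + 2*T**2)
(S(12, 17) - 80)*1040 = ((18 + 2*12**2) - 80)*1040 = ((18 + 2*144) - 80)*1040 = ((18 + 288) - 80)*1040 = (306 - 80)*1040 = 226*1040 = 235040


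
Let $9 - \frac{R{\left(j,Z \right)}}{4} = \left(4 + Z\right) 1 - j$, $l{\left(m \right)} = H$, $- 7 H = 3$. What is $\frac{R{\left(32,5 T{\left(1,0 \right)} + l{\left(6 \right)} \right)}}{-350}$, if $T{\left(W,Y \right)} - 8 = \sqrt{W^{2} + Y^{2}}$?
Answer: $\frac{106}{1225} \approx 0.086531$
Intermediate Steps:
$H = - \frac{3}{7}$ ($H = \left(- \frac{1}{7}\right) 3 = - \frac{3}{7} \approx -0.42857$)
$T{\left(W,Y \right)} = 8 + \sqrt{W^{2} + Y^{2}}$
$l{\left(m \right)} = - \frac{3}{7}$
$R{\left(j,Z \right)} = 20 - 4 Z + 4 j$ ($R{\left(j,Z \right)} = 36 - 4 \left(\left(4 + Z\right) 1 - j\right) = 36 - 4 \left(\left(4 + Z\right) - j\right) = 36 - 4 \left(4 + Z - j\right) = 36 - \left(16 - 4 j + 4 Z\right) = 20 - 4 Z + 4 j$)
$\frac{R{\left(32,5 T{\left(1,0 \right)} + l{\left(6 \right)} \right)}}{-350} = \frac{20 - 4 \left(5 \left(8 + \sqrt{1^{2} + 0^{2}}\right) - \frac{3}{7}\right) + 4 \cdot 32}{-350} = \left(20 - 4 \left(5 \left(8 + \sqrt{1 + 0}\right) - \frac{3}{7}\right) + 128\right) \left(- \frac{1}{350}\right) = \left(20 - 4 \left(5 \left(8 + \sqrt{1}\right) - \frac{3}{7}\right) + 128\right) \left(- \frac{1}{350}\right) = \left(20 - 4 \left(5 \left(8 + 1\right) - \frac{3}{7}\right) + 128\right) \left(- \frac{1}{350}\right) = \left(20 - 4 \left(5 \cdot 9 - \frac{3}{7}\right) + 128\right) \left(- \frac{1}{350}\right) = \left(20 - 4 \left(45 - \frac{3}{7}\right) + 128\right) \left(- \frac{1}{350}\right) = \left(20 - \frac{1248}{7} + 128\right) \left(- \frac{1}{350}\right) = \left(- \frac{212}{7}\right) \left(- \frac{1}{350}\right) = \frac{106}{1225}$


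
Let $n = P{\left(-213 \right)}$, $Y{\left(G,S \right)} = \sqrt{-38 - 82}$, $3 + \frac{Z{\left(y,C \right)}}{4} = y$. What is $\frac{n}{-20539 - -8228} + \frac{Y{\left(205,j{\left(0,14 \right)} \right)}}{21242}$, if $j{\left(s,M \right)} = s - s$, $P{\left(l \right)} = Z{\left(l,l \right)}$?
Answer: $\frac{864}{12311} + \frac{i \sqrt{30}}{10621} \approx 0.070181 + 0.0005157 i$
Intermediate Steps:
$Z{\left(y,C \right)} = -12 + 4 y$
$P{\left(l \right)} = -12 + 4 l$
$j{\left(s,M \right)} = 0$
$Y{\left(G,S \right)} = 2 i \sqrt{30}$ ($Y{\left(G,S \right)} = \sqrt{-120} = 2 i \sqrt{30}$)
$n = -864$ ($n = -12 + 4 \left(-213\right) = -12 - 852 = -864$)
$\frac{n}{-20539 - -8228} + \frac{Y{\left(205,j{\left(0,14 \right)} \right)}}{21242} = - \frac{864}{-20539 - -8228} + \frac{2 i \sqrt{30}}{21242} = - \frac{864}{-20539 + 8228} + 2 i \sqrt{30} \cdot \frac{1}{21242} = - \frac{864}{-12311} + \frac{i \sqrt{30}}{10621} = \left(-864\right) \left(- \frac{1}{12311}\right) + \frac{i \sqrt{30}}{10621} = \frac{864}{12311} + \frac{i \sqrt{30}}{10621}$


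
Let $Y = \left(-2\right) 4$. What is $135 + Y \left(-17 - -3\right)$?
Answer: $247$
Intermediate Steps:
$Y = -8$
$135 + Y \left(-17 - -3\right) = 135 - 8 \left(-17 - -3\right) = 135 - 8 \left(-17 + 3\right) = 135 - -112 = 135 + 112 = 247$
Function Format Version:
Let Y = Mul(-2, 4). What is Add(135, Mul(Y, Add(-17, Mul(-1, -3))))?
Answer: 247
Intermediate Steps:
Y = -8
Add(135, Mul(Y, Add(-17, Mul(-1, -3)))) = Add(135, Mul(-8, Add(-17, Mul(-1, -3)))) = Add(135, Mul(-8, Add(-17, 3))) = Add(135, Mul(-8, -14)) = Add(135, 112) = 247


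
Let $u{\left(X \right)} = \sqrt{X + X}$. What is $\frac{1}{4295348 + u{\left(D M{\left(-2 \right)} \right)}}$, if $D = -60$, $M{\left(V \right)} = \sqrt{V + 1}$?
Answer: $\frac{1}{4295348 + 2 \sqrt{30} \sqrt{- i}} \approx 2.3281 \cdot 10^{-7} + 4.0 \cdot 10^{-13} i$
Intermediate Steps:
$M{\left(V \right)} = \sqrt{1 + V}$
$u{\left(X \right)} = \sqrt{2} \sqrt{X}$ ($u{\left(X \right)} = \sqrt{2 X} = \sqrt{2} \sqrt{X}$)
$\frac{1}{4295348 + u{\left(D M{\left(-2 \right)} \right)}} = \frac{1}{4295348 + \sqrt{2} \sqrt{- 60 \sqrt{1 - 2}}} = \frac{1}{4295348 + \sqrt{2} \sqrt{- 60 \sqrt{-1}}} = \frac{1}{4295348 + \sqrt{2} \sqrt{- 60 i}} = \frac{1}{4295348 + \sqrt{2} \cdot 2 \sqrt{15} \sqrt{- i}} = \frac{1}{4295348 + 2 \sqrt{30} \sqrt{- i}}$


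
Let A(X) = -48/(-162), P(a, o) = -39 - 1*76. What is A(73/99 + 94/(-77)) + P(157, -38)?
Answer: -3097/27 ≈ -114.70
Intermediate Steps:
P(a, o) = -115 (P(a, o) = -39 - 76 = -115)
A(X) = 8/27 (A(X) = -48*(-1/162) = 8/27)
A(73/99 + 94/(-77)) + P(157, -38) = 8/27 - 115 = -3097/27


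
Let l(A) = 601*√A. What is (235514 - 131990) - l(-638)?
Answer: 103524 - 601*I*√638 ≈ 1.0352e+5 - 15180.0*I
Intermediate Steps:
(235514 - 131990) - l(-638) = (235514 - 131990) - 601*√(-638) = 103524 - 601*I*√638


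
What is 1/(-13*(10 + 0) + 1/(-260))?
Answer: -260/33801 ≈ -0.0076921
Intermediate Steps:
1/(-13*(10 + 0) + 1/(-260)) = 1/(-13*10 - 1/260) = 1/(-130 - 1/260) = 1/(-33801/260) = -260/33801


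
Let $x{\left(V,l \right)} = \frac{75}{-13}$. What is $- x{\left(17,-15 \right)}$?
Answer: $\frac{75}{13} \approx 5.7692$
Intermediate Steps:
$x{\left(V,l \right)} = - \frac{75}{13}$ ($x{\left(V,l \right)} = 75 \left(- \frac{1}{13}\right) = - \frac{75}{13}$)
$- x{\left(17,-15 \right)} = \left(-1\right) \left(- \frac{75}{13}\right) = \frac{75}{13}$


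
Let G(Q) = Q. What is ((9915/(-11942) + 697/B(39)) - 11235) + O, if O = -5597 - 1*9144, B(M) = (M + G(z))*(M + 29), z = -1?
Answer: -23576118521/907592 ≈ -25977.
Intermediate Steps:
B(M) = (-1 + M)*(29 + M) (B(M) = (M - 1)*(M + 29) = (-1 + M)*(29 + M))
O = -14741 (O = -5597 - 9144 = -14741)
((9915/(-11942) + 697/B(39)) - 11235) + O = ((9915/(-11942) + 697/(-29 + 39² + 28*39)) - 11235) - 14741 = ((9915*(-1/11942) + 697/(-29 + 1521 + 1092)) - 11235) - 14741 = ((-9915/11942 + 697/2584) - 11235) - 14741 = ((-9915/11942 + 697*(1/2584)) - 11235) - 14741 = ((-9915/11942 + 41/152) - 11235) - 14741 = (-508729/907592 - 11235) - 14741 = -10197304849/907592 - 14741 = -23576118521/907592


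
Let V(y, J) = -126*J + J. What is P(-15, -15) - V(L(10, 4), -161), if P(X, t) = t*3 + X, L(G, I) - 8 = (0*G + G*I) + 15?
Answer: -20185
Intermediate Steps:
L(G, I) = 23 + G*I (L(G, I) = 8 + ((0*G + G*I) + 15) = 8 + ((0 + G*I) + 15) = 8 + (G*I + 15) = 8 + (15 + G*I) = 23 + G*I)
P(X, t) = X + 3*t (P(X, t) = 3*t + X = X + 3*t)
V(y, J) = -125*J
P(-15, -15) - V(L(10, 4), -161) = (-15 + 3*(-15)) - (-125)*(-161) = (-15 - 45) - 1*20125 = -60 - 20125 = -20185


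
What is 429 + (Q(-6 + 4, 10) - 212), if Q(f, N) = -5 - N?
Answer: 202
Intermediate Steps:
429 + (Q(-6 + 4, 10) - 212) = 429 + ((-5 - 1*10) - 212) = 429 + ((-5 - 10) - 212) = 429 + (-15 - 212) = 429 - 227 = 202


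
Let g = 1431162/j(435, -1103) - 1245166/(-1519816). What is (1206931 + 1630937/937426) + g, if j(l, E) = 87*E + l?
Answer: 108636503856680825551/90011460516668 ≈ 1.2069e+6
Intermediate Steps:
j(l, E) = l + 87*E
g = -19038492397/1344277252 (g = 1431162/(435 + 87*(-1103)) - 1245166/(-1519816) = 1431162/(435 - 95961) - 1245166*(-1/1519816) = 1431162/(-95526) + 622583/759908 = 1431162*(-1/95526) + 622583/759908 = -26503/1769 + 622583/759908 = -19038492397/1344277252 ≈ -14.163)
(1206931 + 1630937/937426) + g = (1206931 + 1630937/937426) - 19038492397/1344277252 = (1206931 + 1630937*(1/937426)) - 19038492397/1344277252 = (1206931 + 232991/133918) - 19038492397/1344277252 = 161630018649/133918 - 19038492397/1344277252 = 108636503856680825551/90011460516668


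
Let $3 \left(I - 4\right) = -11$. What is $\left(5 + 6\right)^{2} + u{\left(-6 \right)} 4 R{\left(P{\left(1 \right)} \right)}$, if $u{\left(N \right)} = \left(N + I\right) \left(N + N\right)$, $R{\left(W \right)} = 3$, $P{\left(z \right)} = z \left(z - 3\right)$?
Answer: $937$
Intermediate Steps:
$I = \frac{1}{3}$ ($I = 4 + \frac{1}{3} \left(-11\right) = 4 - \frac{11}{3} = \frac{1}{3} \approx 0.33333$)
$P{\left(z \right)} = z \left(-3 + z\right)$
$u{\left(N \right)} = 2 N \left(\frac{1}{3} + N\right)$ ($u{\left(N \right)} = \left(N + \frac{1}{3}\right) \left(N + N\right) = \left(\frac{1}{3} + N\right) 2 N = 2 N \left(\frac{1}{3} + N\right)$)
$\left(5 + 6\right)^{2} + u{\left(-6 \right)} 4 R{\left(P{\left(1 \right)} \right)} = \left(5 + 6\right)^{2} + \frac{2}{3} \left(-6\right) \left(1 + 3 \left(-6\right)\right) 4 \cdot 3 = 11^{2} + \frac{2}{3} \left(-6\right) \left(1 - 18\right) 12 = 121 + \frac{2}{3} \left(-6\right) \left(-17\right) 12 = 121 + 68 \cdot 12 = 121 + 816 = 937$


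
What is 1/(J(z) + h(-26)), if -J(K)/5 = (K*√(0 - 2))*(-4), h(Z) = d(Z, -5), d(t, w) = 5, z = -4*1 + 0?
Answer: 1/2565 + 16*I*√2/2565 ≈ 0.00038986 + 0.0088216*I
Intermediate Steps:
z = -4 (z = -4 + 0 = -4)
h(Z) = 5
J(K) = 20*I*K*√2 (J(K) = -5*K*√(0 - 2)*(-4) = -5*K*√(-2)*(-4) = -5*K*(I*√2)*(-4) = -5*I*K*√2*(-4) = -(-20)*I*K*√2 = 20*I*K*√2)
1/(J(z) + h(-26)) = 1/(20*I*(-4)*√2 + 5) = 1/(-80*I*√2 + 5) = 1/(5 - 80*I*√2)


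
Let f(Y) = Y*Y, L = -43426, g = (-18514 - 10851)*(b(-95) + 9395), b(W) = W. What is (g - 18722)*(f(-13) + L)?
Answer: 11814058644054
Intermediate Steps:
g = -273094500 (g = (-18514 - 10851)*(-95 + 9395) = -29365*9300 = -273094500)
f(Y) = Y**2
(g - 18722)*(f(-13) + L) = (-273094500 - 18722)*((-13)**2 - 43426) = -273113222*(169 - 43426) = -273113222*(-43257) = 11814058644054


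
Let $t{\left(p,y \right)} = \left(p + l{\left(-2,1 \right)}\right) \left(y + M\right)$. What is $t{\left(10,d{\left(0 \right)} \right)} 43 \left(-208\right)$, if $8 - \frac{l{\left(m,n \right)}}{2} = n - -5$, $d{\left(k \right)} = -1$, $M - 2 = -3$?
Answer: $250432$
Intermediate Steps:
$M = -1$ ($M = 2 - 3 = -1$)
$l{\left(m,n \right)} = 6 - 2 n$ ($l{\left(m,n \right)} = 16 - 2 \left(n - -5\right) = 16 - 2 \left(n + 5\right) = 16 - 2 \left(5 + n\right) = 16 - \left(10 + 2 n\right) = 6 - 2 n$)
$t{\left(p,y \right)} = \left(-1 + y\right) \left(4 + p\right)$ ($t{\left(p,y \right)} = \left(p + \left(6 - 2\right)\right) \left(y - 1\right) = \left(p + \left(6 - 2\right)\right) \left(-1 + y\right) = \left(p + 4\right) \left(-1 + y\right) = \left(4 + p\right) \left(-1 + y\right) = \left(-1 + y\right) \left(4 + p\right)$)
$t{\left(10,d{\left(0 \right)} \right)} 43 \left(-208\right) = \left(-4 - 10 + 4 \left(-1\right) + 10 \left(-1\right)\right) 43 \left(-208\right) = \left(-4 - 10 - 4 - 10\right) 43 \left(-208\right) = \left(-28\right) 43 \left(-208\right) = \left(-1204\right) \left(-208\right) = 250432$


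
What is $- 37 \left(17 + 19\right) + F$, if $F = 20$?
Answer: $-1312$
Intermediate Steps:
$- 37 \left(17 + 19\right) + F = - 37 \left(17 + 19\right) + 20 = \left(-37\right) 36 + 20 = -1332 + 20 = -1312$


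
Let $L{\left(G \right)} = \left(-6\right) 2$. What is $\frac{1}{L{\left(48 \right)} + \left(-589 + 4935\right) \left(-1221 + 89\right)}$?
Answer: $- \frac{1}{4919684} \approx -2.0327 \cdot 10^{-7}$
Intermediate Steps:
$L{\left(G \right)} = -12$
$\frac{1}{L{\left(48 \right)} + \left(-589 + 4935\right) \left(-1221 + 89\right)} = \frac{1}{-12 + \left(-589 + 4935\right) \left(-1221 + 89\right)} = \frac{1}{-12 + 4346 \left(-1132\right)} = \frac{1}{-12 - 4919672} = \frac{1}{-4919684} = - \frac{1}{4919684}$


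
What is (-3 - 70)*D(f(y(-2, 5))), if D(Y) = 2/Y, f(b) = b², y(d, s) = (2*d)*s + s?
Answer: -146/225 ≈ -0.64889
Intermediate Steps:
y(d, s) = s + 2*d*s (y(d, s) = 2*d*s + s = s + 2*d*s)
(-3 - 70)*D(f(y(-2, 5))) = (-3 - 70)*(2/((5*(1 + 2*(-2)))²)) = -146/((5*(1 - 4))²) = -146/((5*(-3))²) = -146/((-15)²) = -146/225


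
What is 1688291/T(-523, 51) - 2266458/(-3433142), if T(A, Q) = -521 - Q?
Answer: -263402105743/89261692 ≈ -2950.9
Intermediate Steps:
1688291/T(-523, 51) - 2266458/(-3433142) = 1688291/(-521 - 1*51) - 2266458/(-3433142) = 1688291/(-521 - 51) - 2266458*(-1/3433142) = 1688291/(-572) + 1133229/1716571 = 1688291*(-1/572) + 1133229/1716571 = -153481/52 + 1133229/1716571 = -263402105743/89261692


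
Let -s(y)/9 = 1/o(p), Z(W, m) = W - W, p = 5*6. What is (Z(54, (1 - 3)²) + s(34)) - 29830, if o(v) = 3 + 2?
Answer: -149159/5 ≈ -29832.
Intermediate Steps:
p = 30
o(v) = 5
Z(W, m) = 0
s(y) = -9/5
(Z(54, (1 - 3)²) + s(34)) - 29830 = (0 - 9/5) - 29830 = -9/5 - 29830 = -149159/5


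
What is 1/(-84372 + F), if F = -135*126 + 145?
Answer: -1/101237 ≈ -9.8778e-6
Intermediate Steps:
F = -16865 (F = -17010 + 145 = -16865)
1/(-84372 + F) = 1/(-84372 - 16865) = 1/(-101237) = -1/101237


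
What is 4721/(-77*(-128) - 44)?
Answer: 4721/9812 ≈ 0.48115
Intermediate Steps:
4721/(-77*(-128) - 44) = 4721/(9856 - 44) = 4721/9812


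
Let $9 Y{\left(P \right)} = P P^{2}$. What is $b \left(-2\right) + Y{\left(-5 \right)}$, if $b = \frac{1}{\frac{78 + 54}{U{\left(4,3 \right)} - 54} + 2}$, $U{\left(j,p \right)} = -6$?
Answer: $- \frac{35}{9} \approx -3.8889$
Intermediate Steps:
$Y{\left(P \right)} = \frac{P^{3}}{9}$ ($Y{\left(P \right)} = \frac{P P^{2}}{9} = \frac{P^{3}}{9}$)
$b = -5$ ($b = \frac{1}{\frac{78 + 54}{-6 - 54} + 2} = \frac{1}{\frac{132}{-60} + 2} = \frac{1}{132 \left(- \frac{1}{60}\right) + 2} = \frac{1}{- \frac{11}{5} + 2} = \frac{1}{- \frac{1}{5}} = -5$)
$b \left(-2\right) + Y{\left(-5 \right)} = \left(-5\right) \left(-2\right) + \frac{\left(-5\right)^{3}}{9} = 10 + \frac{1}{9} \left(-125\right) = 10 - \frac{125}{9} = - \frac{35}{9}$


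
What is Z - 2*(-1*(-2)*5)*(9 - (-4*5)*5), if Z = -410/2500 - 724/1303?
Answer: -710369423/325750 ≈ -2180.7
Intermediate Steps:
Z = -234423/325750 (Z = -410*1/2500 - 724*1/1303 = -41/250 - 724/1303 = -234423/325750 ≈ -0.71964)
Z - 2*(-1*(-2)*5)*(9 - (-4*5)*5) = -234423/325750 - 2*(-1*(-2)*5)*(9 - (-4*5)*5) = -234423/325750 - 2*(2*5)*(9 - (-20)*5) = -234423/325750 - 2*10*(9 - 1*(-100)) = -234423/325750 - 20*(9 + 100) = -234423/325750 - 20*109 = -234423/325750 - 1*2180 = -234423/325750 - 2180 = -710369423/325750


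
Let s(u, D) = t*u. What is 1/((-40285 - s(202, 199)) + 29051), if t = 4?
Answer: -1/12042 ≈ -8.3043e-5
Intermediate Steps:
s(u, D) = 4*u
1/((-40285 - s(202, 199)) + 29051) = 1/((-40285 - 4*202) + 29051) = 1/((-40285 - 1*808) + 29051) = 1/((-40285 - 808) + 29051) = 1/(-41093 + 29051) = 1/(-12042) = -1/12042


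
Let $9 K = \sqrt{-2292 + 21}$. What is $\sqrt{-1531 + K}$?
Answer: $\frac{\sqrt{-13779 + i \sqrt{2271}}}{3} \approx 0.067662 + 39.128 i$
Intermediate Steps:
$K = \frac{i \sqrt{2271}}{9}$ ($K = \frac{\sqrt{-2292 + 21}}{9} = \frac{\sqrt{-2271}}{9} = \frac{i \sqrt{2271}}{9} \approx 5.295 i$)
$\sqrt{-1531 + K} = \sqrt{-1531 + \frac{i \sqrt{2271}}{9}}$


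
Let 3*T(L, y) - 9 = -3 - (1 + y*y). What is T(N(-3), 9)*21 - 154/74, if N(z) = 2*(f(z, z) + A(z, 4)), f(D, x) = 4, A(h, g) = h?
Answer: -19761/37 ≈ -534.08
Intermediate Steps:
N(z) = 8 + 2*z (N(z) = 2*(4 + z) = 8 + 2*z)
T(L, y) = 5/3 - y²/3 (T(L, y) = 3 + (-3 - (1 + y*y))/3 = 3 + (-3 - (1 + y²))/3 = 3 + (-3 + (-1 - y²))/3 = 3 + (-4 - y²)/3 = 3 + (-4/3 - y²/3) = 5/3 - y²/3)
T(N(-3), 9)*21 - 154/74 = (5/3 - ⅓*9²)*21 - 154/74 = (5/3 - ⅓*81)*21 - 154*1/74 = (5/3 - 27)*21 - 77/37 = -76/3*21 - 77/37 = -532 - 77/37 = -19761/37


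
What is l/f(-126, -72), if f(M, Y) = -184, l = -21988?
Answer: 239/2 ≈ 119.50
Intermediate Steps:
l/f(-126, -72) = -21988/(-184) = -21988*(-1/184) = 239/2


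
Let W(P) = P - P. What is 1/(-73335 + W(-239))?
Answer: -1/73335 ≈ -1.3636e-5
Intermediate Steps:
W(P) = 0
1/(-73335 + W(-239)) = 1/(-73335 + 0) = 1/(-73335) = -1/73335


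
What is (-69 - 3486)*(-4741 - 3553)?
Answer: 29485170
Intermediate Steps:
(-69 - 3486)*(-4741 - 3553) = -3555*(-8294) = 29485170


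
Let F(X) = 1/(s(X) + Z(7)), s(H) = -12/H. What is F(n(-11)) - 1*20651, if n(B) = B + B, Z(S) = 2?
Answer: -578217/28 ≈ -20651.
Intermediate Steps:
n(B) = 2*B
F(X) = 1/(2 - 12/X) (F(X) = 1/(-12/X + 2) = 1/(2 - 12/X))
F(n(-11)) - 1*20651 = (2*(-11))/(2*(-6 + 2*(-11))) - 1*20651 = (1/2)*(-22)/(-6 - 22) - 20651 = (1/2)*(-22)/(-28) - 20651 = (1/2)*(-22)*(-1/28) - 20651 = 11/28 - 20651 = -578217/28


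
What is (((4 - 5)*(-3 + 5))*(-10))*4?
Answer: 80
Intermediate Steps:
(((4 - 5)*(-3 + 5))*(-10))*4 = (-1*2*(-10))*4 = -2*(-10)*4 = 20*4 = 80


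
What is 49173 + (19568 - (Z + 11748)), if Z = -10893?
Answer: 67886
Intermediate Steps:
49173 + (19568 - (Z + 11748)) = 49173 + (19568 - (-10893 + 11748)) = 49173 + (19568 - 1*855) = 49173 + (19568 - 855) = 49173 + 18713 = 67886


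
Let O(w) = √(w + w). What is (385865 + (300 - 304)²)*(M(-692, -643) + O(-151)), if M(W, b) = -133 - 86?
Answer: -84507939 + 385881*I*√302 ≈ -8.4508e+7 + 6.7059e+6*I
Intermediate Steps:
O(w) = √2*√w (O(w) = √(2*w) = √2*√w)
M(W, b) = -219
(385865 + (300 - 304)²)*(M(-692, -643) + O(-151)) = (385865 + (300 - 304)²)*(-219 + √2*√(-151)) = (385865 + (-4)²)*(-219 + √2*(I*√151)) = (385865 + 16)*(-219 + I*√302) = 385881*(-219 + I*√302) = -84507939 + 385881*I*√302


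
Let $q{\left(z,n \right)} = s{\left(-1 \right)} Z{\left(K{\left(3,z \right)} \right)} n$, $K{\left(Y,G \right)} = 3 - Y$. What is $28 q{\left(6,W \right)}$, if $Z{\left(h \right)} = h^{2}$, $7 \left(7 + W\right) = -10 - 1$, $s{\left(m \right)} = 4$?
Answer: $0$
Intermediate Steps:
$W = - \frac{60}{7}$ ($W = -7 + \frac{-10 - 1}{7} = -7 + \frac{1}{7} \left(-11\right) = -7 - \frac{11}{7} = - \frac{60}{7} \approx -8.5714$)
$q{\left(z,n \right)} = 0$ ($q{\left(z,n \right)} = 4 \left(3 - 3\right)^{2} n = 4 \cdot 0^{2} n = 4 \cdot 0 n = 0 n = 0$)
$28 q{\left(6,W \right)} = 28 \cdot 0 = 0$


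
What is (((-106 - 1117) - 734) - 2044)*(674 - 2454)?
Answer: 7121780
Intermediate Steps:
(((-106 - 1117) - 734) - 2044)*(674 - 2454) = ((-1223 - 734) - 2044)*(-1780) = (-1957 - 2044)*(-1780) = -4001*(-1780) = 7121780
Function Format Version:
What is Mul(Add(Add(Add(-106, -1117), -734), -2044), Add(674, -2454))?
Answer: 7121780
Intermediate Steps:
Mul(Add(Add(Add(-106, -1117), -734), -2044), Add(674, -2454)) = Mul(Add(Add(-1223, -734), -2044), -1780) = Mul(Add(-1957, -2044), -1780) = Mul(-4001, -1780) = 7121780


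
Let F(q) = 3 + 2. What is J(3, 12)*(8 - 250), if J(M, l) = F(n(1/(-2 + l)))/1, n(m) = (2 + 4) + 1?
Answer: -1210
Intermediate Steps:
n(m) = 7 (n(m) = 6 + 1 = 7)
F(q) = 5
J(M, l) = 5 (J(M, l) = 5/1 = 5*1 = 5)
J(3, 12)*(8 - 250) = 5*(8 - 250) = 5*(-242) = -1210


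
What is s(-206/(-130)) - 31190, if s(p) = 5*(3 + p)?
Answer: -405172/13 ≈ -31167.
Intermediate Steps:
s(p) = 15 + 5*p
s(-206/(-130)) - 31190 = (15 + 5*(-206/(-130))) - 31190 = (15 + 5*(-206*(-1/130))) - 31190 = (15 + 5*(103/65)) - 31190 = (15 + 103/13) - 31190 = 298/13 - 31190 = -405172/13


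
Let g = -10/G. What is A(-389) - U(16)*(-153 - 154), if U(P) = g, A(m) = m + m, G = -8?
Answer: -1577/4 ≈ -394.25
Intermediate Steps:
A(m) = 2*m
g = 5/4 (g = -10/(-8) = -10*(-⅛) = 5/4 ≈ 1.2500)
U(P) = 5/4
A(-389) - U(16)*(-153 - 154) = 2*(-389) - 5*(-153 - 154)/4 = -778 - 5*(-307)/4 = -778 - 1*(-1535/4) = -778 + 1535/4 = -1577/4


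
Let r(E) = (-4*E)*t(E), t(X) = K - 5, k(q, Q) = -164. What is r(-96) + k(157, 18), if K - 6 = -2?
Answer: -548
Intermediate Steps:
K = 4 (K = 6 - 2 = 4)
t(X) = -1 (t(X) = 4 - 5 = -1)
r(E) = 4*E (r(E) = -4*E*(-1) = 4*E)
r(-96) + k(157, 18) = 4*(-96) - 164 = -384 - 164 = -548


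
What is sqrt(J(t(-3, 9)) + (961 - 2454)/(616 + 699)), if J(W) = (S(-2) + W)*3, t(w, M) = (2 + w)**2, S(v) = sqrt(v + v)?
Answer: sqrt(3224380 + 10375350*I)/1315 ≈ 2.0184 + 1.4863*I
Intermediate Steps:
S(v) = sqrt(2)*sqrt(v) (S(v) = sqrt(2*v) = sqrt(2)*sqrt(v))
J(W) = 3*W + 6*I (J(W) = (sqrt(2)*sqrt(-2) + W)*3 = (sqrt(2)*(I*sqrt(2)) + W)*3 = (2*I + W)*3 = (W + 2*I)*3 = 3*W + 6*I)
sqrt(J(t(-3, 9)) + (961 - 2454)/(616 + 699)) = sqrt((3*(2 - 3)**2 + 6*I) + (961 - 2454)/(616 + 699)) = sqrt((3*(-1)**2 + 6*I) - 1493/1315) = sqrt((3*1 + 6*I) - 1493*1/1315) = sqrt((3 + 6*I) - 1493/1315) = sqrt(2452/1315 + 6*I)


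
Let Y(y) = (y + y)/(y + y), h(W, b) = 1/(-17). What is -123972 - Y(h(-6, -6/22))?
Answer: -123973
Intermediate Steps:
h(W, b) = -1/17
Y(y) = 1 (Y(y) = (2*y)/((2*y)) = (2*y)*(1/(2*y)) = 1)
-123972 - Y(h(-6, -6/22)) = -123972 - 1*1 = -123972 - 1 = -123973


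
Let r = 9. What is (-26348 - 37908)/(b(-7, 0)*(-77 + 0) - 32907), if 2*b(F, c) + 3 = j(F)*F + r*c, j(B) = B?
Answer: 32128/17339 ≈ 1.8529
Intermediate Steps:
b(F, c) = -3/2 + F²/2 + 9*c/2 (b(F, c) = -3/2 + (F*F + 9*c)/2 = -3/2 + (F² + 9*c)/2 = -3/2 + (F²/2 + 9*c/2) = -3/2 + F²/2 + 9*c/2)
(-26348 - 37908)/(b(-7, 0)*(-77 + 0) - 32907) = (-26348 - 37908)/((-3/2 + (½)*(-7)² + (9/2)*0)*(-77 + 0) - 32907) = -64256/((-3/2 + (½)*49 + 0)*(-77) - 32907) = -64256/((-3/2 + 49/2 + 0)*(-77) - 32907) = -64256/(23*(-77) - 32907) = -64256/(-1771 - 32907) = -64256/(-34678) = -64256*(-1/34678) = 32128/17339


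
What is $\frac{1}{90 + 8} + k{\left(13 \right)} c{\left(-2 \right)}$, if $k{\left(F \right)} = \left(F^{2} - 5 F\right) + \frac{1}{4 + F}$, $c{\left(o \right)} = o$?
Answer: $- \frac{346707}{1666} \approx -208.11$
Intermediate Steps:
$k{\left(F \right)} = F^{2} + \frac{1}{4 + F} - 5 F$
$\frac{1}{90 + 8} + k{\left(13 \right)} c{\left(-2 \right)} = \frac{1}{90 + 8} + \frac{1 + 13^{3} - 13^{2} - 260}{4 + 13} \left(-2\right) = \frac{1}{98} + \frac{1 + 2197 - 169 - 260}{17} \left(-2\right) = \frac{1}{98} + \frac{1}{17} \cdot 1769 \left(-2\right) = \frac{1}{98} + \frac{1769}{17} \left(-2\right) = \frac{1}{98} - \frac{3538}{17} = - \frac{346707}{1666}$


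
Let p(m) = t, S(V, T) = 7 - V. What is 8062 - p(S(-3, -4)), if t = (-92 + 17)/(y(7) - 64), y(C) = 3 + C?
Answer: 145091/18 ≈ 8060.6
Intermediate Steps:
t = 25/18 (t = (-92 + 17)/((3 + 7) - 64) = -75/(10 - 64) = -75/(-54) = -75*(-1/54) = 25/18 ≈ 1.3889)
p(m) = 25/18
8062 - p(S(-3, -4)) = 8062 - 1*25/18 = 8062 - 25/18 = 145091/18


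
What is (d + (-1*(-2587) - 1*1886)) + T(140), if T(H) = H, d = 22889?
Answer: 23730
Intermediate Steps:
(d + (-1*(-2587) - 1*1886)) + T(140) = (22889 + (-1*(-2587) - 1*1886)) + 140 = (22889 + (2587 - 1886)) + 140 = (22889 + 701) + 140 = 23590 + 140 = 23730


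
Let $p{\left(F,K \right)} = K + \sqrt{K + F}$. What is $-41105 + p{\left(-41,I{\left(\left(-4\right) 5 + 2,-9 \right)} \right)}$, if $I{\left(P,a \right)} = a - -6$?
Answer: $-41108 + 2 i \sqrt{11} \approx -41108.0 + 6.6332 i$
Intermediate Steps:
$I{\left(P,a \right)} = 6 + a$ ($I{\left(P,a \right)} = a + 6 = 6 + a$)
$p{\left(F,K \right)} = K + \sqrt{F + K}$
$-41105 + p{\left(-41,I{\left(\left(-4\right) 5 + 2,-9 \right)} \right)} = -41105 + \left(\left(6 - 9\right) + \sqrt{-41 + \left(6 - 9\right)}\right) = -41105 - \left(3 - \sqrt{-41 - 3}\right) = -41105 - \left(3 - \sqrt{-44}\right) = -41105 - \left(3 - 2 i \sqrt{11}\right) = -41108 + 2 i \sqrt{11}$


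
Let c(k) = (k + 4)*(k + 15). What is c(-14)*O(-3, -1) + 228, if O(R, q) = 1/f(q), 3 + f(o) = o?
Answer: 461/2 ≈ 230.50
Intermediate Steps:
f(o) = -3 + o
c(k) = (4 + k)*(15 + k)
O(R, q) = 1/(-3 + q)
c(-14)*O(-3, -1) + 228 = (60 + (-14)² + 19*(-14))/(-3 - 1) + 228 = (60 + 196 - 266)/(-4) + 228 = -10*(-¼) + 228 = 5/2 + 228 = 461/2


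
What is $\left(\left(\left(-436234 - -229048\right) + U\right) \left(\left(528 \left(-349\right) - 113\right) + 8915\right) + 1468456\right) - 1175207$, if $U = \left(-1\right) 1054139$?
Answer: $221324990999$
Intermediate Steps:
$U = -1054139$
$\left(\left(\left(-436234 - -229048\right) + U\right) \left(\left(528 \left(-349\right) - 113\right) + 8915\right) + 1468456\right) - 1175207 = \left(\left(\left(-436234 - -229048\right) - 1054139\right) \left(\left(528 \left(-349\right) - 113\right) + 8915\right) + 1468456\right) - 1175207 = \left(\left(\left(-436234 + 229048\right) - 1054139\right) \left(\left(-184272 - 113\right) + 8915\right) + 1468456\right) - 1175207 = \left(\left(-207186 - 1054139\right) \left(-184385 + 8915\right) + 1468456\right) - 1175207 = \left(\left(-1261325\right) \left(-175470\right) + 1468456\right) - 1175207 = \left(221324697750 + 1468456\right) - 1175207 = 221326166206 - 1175207 = 221324990999$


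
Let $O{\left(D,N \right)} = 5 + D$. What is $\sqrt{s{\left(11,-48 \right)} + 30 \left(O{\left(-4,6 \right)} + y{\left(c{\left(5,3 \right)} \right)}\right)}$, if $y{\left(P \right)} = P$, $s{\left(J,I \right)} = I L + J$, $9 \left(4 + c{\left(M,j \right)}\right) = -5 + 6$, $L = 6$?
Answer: $\frac{i \sqrt{3273}}{3} \approx 19.07 i$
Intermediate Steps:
$c{\left(M,j \right)} = - \frac{35}{9}$ ($c{\left(M,j \right)} = -4 + \frac{-5 + 6}{9} = -4 + \frac{1}{9} \cdot 1 = -4 + \frac{1}{9} = - \frac{35}{9}$)
$s{\left(J,I \right)} = J + 6 I$ ($s{\left(J,I \right)} = I 6 + J = 6 I + J = J + 6 I$)
$\sqrt{s{\left(11,-48 \right)} + 30 \left(O{\left(-4,6 \right)} + y{\left(c{\left(5,3 \right)} \right)}\right)} = \sqrt{\left(11 + 6 \left(-48\right)\right) + 30 \left(\left(5 - 4\right) - \frac{35}{9}\right)} = \sqrt{\left(11 - 288\right) + 30 \left(1 - \frac{35}{9}\right)} = \sqrt{-277 + 30 \left(- \frac{26}{9}\right)} = \sqrt{-277 - \frac{260}{3}} = \sqrt{- \frac{1091}{3}} = \frac{i \sqrt{3273}}{3}$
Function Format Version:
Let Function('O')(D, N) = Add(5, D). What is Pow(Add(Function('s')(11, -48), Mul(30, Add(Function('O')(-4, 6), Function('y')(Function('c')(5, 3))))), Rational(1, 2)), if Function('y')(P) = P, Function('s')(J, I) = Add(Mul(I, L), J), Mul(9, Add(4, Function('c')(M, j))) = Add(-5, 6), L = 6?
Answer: Mul(Rational(1, 3), I, Pow(3273, Rational(1, 2))) ≈ Mul(19.070, I)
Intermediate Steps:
Function('c')(M, j) = Rational(-35, 9) (Function('c')(M, j) = Add(-4, Mul(Rational(1, 9), Add(-5, 6))) = Add(-4, Mul(Rational(1, 9), 1)) = Add(-4, Rational(1, 9)) = Rational(-35, 9))
Function('s')(J, I) = Add(J, Mul(6, I)) (Function('s')(J, I) = Add(Mul(I, 6), J) = Add(Mul(6, I), J) = Add(J, Mul(6, I)))
Pow(Add(Function('s')(11, -48), Mul(30, Add(Function('O')(-4, 6), Function('y')(Function('c')(5, 3))))), Rational(1, 2)) = Pow(Add(Add(11, Mul(6, -48)), Mul(30, Add(Add(5, -4), Rational(-35, 9)))), Rational(1, 2)) = Pow(Add(Add(11, -288), Mul(30, Add(1, Rational(-35, 9)))), Rational(1, 2)) = Pow(Add(-277, Mul(30, Rational(-26, 9))), Rational(1, 2)) = Pow(Add(-277, Rational(-260, 3)), Rational(1, 2)) = Pow(Rational(-1091, 3), Rational(1, 2)) = Mul(Rational(1, 3), I, Pow(3273, Rational(1, 2)))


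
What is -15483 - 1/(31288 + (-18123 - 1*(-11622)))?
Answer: -383777122/24787 ≈ -15483.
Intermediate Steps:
-15483 - 1/(31288 + (-18123 - 1*(-11622))) = -15483 - 1/(31288 + (-18123 + 11622)) = -15483 - 1/(31288 - 6501) = -15483 - 1/24787 = -383777122/24787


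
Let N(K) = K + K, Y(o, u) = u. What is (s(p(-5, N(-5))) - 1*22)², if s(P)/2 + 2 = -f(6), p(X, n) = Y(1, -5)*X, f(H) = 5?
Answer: 1296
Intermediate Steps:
N(K) = 2*K
p(X, n) = -5*X
s(P) = -14 (s(P) = -4 + 2*(-1*5) = -4 + 2*(-5) = -4 - 10 = -14)
(s(p(-5, N(-5))) - 1*22)² = (-14 - 1*22)² = (-14 - 22)² = (-36)² = 1296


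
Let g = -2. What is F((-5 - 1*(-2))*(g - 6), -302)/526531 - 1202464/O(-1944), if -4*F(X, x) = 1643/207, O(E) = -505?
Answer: 524235425104237/220163672340 ≈ 2381.1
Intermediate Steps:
F(X, x) = -1643/828 (F(X, x) = -1643/(4*207) = -¼*1643/207 = -1643/828)
F((-5 - 1*(-2))*(g - 6), -302)/526531 - 1202464/O(-1944) = -1643/828/526531 - 1202464/(-505) = -1643/828*1/526531 - 1202464*(-1/505) = -1643/435967668 + 1202464/505 = 524235425104237/220163672340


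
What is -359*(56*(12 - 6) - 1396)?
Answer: 380540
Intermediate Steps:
-359*(56*(12 - 6) - 1396) = -359*(56*6 - 1396) = -359*(336 - 1396) = -359*(-1060) = 380540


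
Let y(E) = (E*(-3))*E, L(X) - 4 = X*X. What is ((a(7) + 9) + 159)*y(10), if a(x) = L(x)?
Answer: -66300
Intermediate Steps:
L(X) = 4 + X² (L(X) = 4 + X*X = 4 + X²)
a(x) = 4 + x²
y(E) = -3*E² (y(E) = (-3*E)*E = -3*E²)
((a(7) + 9) + 159)*y(10) = (((4 + 7²) + 9) + 159)*(-3*10²) = (((4 + 49) + 9) + 159)*(-3*100) = ((53 + 9) + 159)*(-300) = (62 + 159)*(-300) = 221*(-300) = -66300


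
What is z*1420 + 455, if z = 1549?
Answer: 2200035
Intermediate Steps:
z*1420 + 455 = 1549*1420 + 455 = 2199580 + 455 = 2200035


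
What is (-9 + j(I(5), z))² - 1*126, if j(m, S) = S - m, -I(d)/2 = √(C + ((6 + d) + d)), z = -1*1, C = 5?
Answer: 58 - 40*√21 ≈ -125.30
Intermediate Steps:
z = -1
I(d) = -2*√(11 + 2*d) (I(d) = -2*√(5 + ((6 + d) + d)) = -2*√(5 + (6 + 2*d)) = -2*√(11 + 2*d))
(-9 + j(I(5), z))² - 1*126 = (-9 + (-1 - (-2)*√(11 + 2*5)))² - 1*126 = (-9 + (-1 - (-2)*√(11 + 10)))² - 126 = (-9 + (-1 - (-2)*√21))² - 126 = (-9 + (-1 + 2*√21))² - 126 = (-10 + 2*√21)² - 126 = -126 + (-10 + 2*√21)²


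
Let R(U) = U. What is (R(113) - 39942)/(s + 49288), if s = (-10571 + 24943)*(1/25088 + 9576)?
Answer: -249807488/863501115913 ≈ -0.00028930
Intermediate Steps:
s = 863191981577/6272 (s = 14372*(1/25088 + 9576) = 14372*(240242689/25088) = 863191981577/6272 ≈ 1.3763e+8)
(R(113) - 39942)/(s + 49288) = (113 - 39942)/(863191981577/6272 + 49288) = -39829/863501115913/6272 = -39829*6272/863501115913 = -249807488/863501115913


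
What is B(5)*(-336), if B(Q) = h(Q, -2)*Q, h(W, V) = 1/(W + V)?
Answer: -560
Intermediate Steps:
h(W, V) = 1/(V + W)
B(Q) = Q/(-2 + Q)
B(5)*(-336) = (5/(-2 + 5))*(-336) = (5/3)*(-336) = -560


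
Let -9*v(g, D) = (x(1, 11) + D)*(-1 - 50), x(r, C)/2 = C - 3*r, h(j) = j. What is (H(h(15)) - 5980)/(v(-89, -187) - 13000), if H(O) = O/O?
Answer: 5979/13969 ≈ 0.42802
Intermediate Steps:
H(O) = 1
x(r, C) = -6*r + 2*C (x(r, C) = 2*(C - 3*r) = -6*r + 2*C)
v(g, D) = 272/3 + 17*D/3 (v(g, D) = -((-6*1 + 2*11) + D)*(-1 - 50)/9 = -((-6 + 22) + D)*(-51)/9 = -(16 + D)*(-51)/9 = -(-816 - 51*D)/9 = 272/3 + 17*D/3)
(H(h(15)) - 5980)/(v(-89, -187) - 13000) = (1 - 5980)/((272/3 + (17/3)*(-187)) - 13000) = -5979/((272/3 - 3179/3) - 13000) = -5979/(-969 - 13000) = -5979/(-13969) = -5979*(-1/13969) = 5979/13969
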